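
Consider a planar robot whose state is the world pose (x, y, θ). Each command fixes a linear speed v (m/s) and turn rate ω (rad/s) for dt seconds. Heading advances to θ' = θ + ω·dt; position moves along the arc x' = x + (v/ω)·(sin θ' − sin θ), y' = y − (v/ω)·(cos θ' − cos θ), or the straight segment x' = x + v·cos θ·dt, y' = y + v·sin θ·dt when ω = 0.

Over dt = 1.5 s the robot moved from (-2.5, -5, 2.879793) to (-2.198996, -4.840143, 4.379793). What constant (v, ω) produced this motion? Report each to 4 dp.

Δθ = 4.379793 − 2.879793 = 1.500000
ω = Δθ/dt = 1.500000/1.5 = 1.0000
R = Δx/(sin θ' − sin θ) = -0.2500
v = R·ω = -0.2500·1.0000 = -0.2500

v = -0.2500, ω = 1.0000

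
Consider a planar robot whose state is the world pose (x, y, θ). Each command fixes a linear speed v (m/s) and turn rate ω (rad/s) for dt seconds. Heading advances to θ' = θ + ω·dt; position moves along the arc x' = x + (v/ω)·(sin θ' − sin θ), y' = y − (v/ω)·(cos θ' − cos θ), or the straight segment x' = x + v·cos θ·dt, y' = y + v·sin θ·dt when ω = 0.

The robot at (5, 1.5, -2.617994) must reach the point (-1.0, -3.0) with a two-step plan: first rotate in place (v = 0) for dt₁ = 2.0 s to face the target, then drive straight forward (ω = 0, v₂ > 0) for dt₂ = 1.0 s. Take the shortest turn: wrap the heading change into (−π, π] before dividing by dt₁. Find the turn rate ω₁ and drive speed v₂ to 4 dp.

heading to target = atan2(-3−1.5, -1−5) = -2.4981
Δθ = wrap(-2.4981 − -2.6180) = 0.1199; ω₁ = Δθ/dt₁ = 0.0600
distance = √((-1−5)² + (-3−1.5)²) = 7.5000; v₂ = distance/dt₂ = 7.5000

ω₁ = 0.0600, v₂ = 7.5000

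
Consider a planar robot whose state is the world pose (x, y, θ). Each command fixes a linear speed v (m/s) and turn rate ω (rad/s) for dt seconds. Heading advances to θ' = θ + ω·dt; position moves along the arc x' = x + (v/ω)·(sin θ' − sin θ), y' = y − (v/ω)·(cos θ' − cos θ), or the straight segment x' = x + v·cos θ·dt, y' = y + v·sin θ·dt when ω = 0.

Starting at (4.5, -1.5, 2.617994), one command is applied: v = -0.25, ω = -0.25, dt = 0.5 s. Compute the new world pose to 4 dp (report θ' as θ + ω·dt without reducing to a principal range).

(4.6041, -1.5691, 2.4930)

θ' = 2.6180 + -0.25·0.5 = 2.4930
R = v/ω = -0.25/-0.25 = 1.0000
x' = 4.5 + 1.0000·(sin 2.4930 − sin 2.6180) = 4.6041
y' = -1.5 − 1.0000·(cos 2.4930 − cos 2.6180) = -1.5691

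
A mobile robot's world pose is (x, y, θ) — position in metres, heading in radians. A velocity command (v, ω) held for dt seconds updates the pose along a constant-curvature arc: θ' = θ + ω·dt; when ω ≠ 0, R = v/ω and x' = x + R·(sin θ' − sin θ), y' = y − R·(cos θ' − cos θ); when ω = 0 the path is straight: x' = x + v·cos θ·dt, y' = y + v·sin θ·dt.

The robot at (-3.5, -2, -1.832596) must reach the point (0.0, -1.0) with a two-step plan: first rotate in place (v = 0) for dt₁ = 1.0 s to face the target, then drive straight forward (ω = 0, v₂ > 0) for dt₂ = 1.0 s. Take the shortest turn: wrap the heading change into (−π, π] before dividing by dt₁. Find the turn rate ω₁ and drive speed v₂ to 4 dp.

ω₁ = 2.1109, v₂ = 3.6401

heading to target = atan2(-1−-2, 0−-3.5) = 0.2783
Δθ = wrap(0.2783 − -1.8326) = 2.1109; ω₁ = Δθ/dt₁ = 2.1109
distance = √((0−-3.5)² + (-1−-2)²) = 3.6401; v₂ = distance/dt₂ = 3.6401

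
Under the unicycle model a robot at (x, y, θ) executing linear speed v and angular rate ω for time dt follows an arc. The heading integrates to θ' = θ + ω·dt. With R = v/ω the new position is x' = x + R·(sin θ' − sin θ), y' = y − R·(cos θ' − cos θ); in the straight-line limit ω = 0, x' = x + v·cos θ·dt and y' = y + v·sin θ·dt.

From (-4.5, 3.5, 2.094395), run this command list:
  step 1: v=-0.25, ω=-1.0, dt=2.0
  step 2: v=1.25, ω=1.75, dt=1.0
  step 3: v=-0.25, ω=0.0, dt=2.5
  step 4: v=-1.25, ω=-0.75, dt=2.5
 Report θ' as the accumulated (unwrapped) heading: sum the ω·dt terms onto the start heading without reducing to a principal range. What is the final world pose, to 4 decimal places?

step 1: θ'=0.0944 (R=0.2500) → pose (-4.6929, 3.1261, 0.0944)
step 2: θ'=1.8444 (R=0.7143) → pose (-4.0725, 4.0302, 1.8444)
step 3: θ'=1.8444 (straight) → pose (-3.9037, 3.4285, 1.8444)
step 4: θ'=-0.0306 (R=1.6667) → pose (-5.5594, 1.3122, -0.0306)

(-5.5594, 1.3122, -0.0306)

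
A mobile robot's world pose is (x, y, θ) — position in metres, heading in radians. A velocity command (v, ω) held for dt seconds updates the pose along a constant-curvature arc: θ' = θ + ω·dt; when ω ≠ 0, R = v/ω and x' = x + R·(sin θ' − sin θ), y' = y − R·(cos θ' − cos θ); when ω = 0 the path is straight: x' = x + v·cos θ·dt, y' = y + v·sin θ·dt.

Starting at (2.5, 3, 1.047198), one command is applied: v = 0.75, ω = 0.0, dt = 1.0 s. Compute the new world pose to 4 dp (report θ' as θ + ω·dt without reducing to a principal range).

(2.8750, 3.6495, 1.0472)

θ' = 1.0472 + 0.0·1.0 = 1.0472
ω = 0 → straight: x' = 2.5 + 0.75·cos(1.0472)·1.0 = 2.8750
y' = 3 + 0.75·sin(1.0472)·1.0 = 3.6495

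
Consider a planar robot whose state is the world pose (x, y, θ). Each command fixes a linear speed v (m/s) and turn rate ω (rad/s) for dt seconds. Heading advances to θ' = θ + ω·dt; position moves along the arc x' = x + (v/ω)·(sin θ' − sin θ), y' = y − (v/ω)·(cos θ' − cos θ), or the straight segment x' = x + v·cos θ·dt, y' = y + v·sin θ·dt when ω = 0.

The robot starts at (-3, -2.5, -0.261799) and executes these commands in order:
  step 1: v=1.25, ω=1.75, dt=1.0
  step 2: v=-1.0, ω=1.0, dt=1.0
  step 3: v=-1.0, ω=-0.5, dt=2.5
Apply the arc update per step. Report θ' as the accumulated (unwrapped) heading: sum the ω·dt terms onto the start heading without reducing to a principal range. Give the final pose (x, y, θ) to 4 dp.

(-1.0399, -4.9866, 1.2382)

step 1: θ'=1.4882 (R=0.7143) → pose (-2.1033, -1.8690, 1.4882)
step 2: θ'=2.4882 (R=-1.0000) → pose (-1.7146, -2.7455, 2.4882)
step 3: θ'=1.2382 (R=2.0000) → pose (-1.0399, -4.9866, 1.2382)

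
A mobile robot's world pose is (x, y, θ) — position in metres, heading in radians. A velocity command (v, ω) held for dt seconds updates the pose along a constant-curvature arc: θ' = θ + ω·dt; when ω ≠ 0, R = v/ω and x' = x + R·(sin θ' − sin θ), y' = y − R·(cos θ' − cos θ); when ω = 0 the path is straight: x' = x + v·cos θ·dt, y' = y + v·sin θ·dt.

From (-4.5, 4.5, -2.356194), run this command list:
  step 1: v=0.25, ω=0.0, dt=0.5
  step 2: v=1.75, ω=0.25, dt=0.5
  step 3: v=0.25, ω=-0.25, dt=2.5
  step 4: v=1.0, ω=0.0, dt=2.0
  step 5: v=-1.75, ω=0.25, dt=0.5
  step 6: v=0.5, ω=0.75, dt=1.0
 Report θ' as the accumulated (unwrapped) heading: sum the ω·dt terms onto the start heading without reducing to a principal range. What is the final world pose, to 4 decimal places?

step 1: θ'=-2.3562 (straight) → pose (-4.5884, 4.4116, -2.3562)
step 2: θ'=-2.2312 (R=7.0000) → pose (-5.1669, 3.7559, -2.2312)
step 3: θ'=-2.8562 (R=-1.0000) → pose (-5.6751, 3.4098, -2.8562)
step 4: θ'=-2.8562 (straight) → pose (-7.5942, 2.8467, -2.8562)
step 5: θ'=-2.7312 (R=-7.0000) → pose (-6.7721, 3.1448, -2.7312)
step 6: θ'=-1.9812 (R=0.6667) → pose (-7.1175, 2.7995, -1.9812)

(-7.1175, 2.7995, -1.9812)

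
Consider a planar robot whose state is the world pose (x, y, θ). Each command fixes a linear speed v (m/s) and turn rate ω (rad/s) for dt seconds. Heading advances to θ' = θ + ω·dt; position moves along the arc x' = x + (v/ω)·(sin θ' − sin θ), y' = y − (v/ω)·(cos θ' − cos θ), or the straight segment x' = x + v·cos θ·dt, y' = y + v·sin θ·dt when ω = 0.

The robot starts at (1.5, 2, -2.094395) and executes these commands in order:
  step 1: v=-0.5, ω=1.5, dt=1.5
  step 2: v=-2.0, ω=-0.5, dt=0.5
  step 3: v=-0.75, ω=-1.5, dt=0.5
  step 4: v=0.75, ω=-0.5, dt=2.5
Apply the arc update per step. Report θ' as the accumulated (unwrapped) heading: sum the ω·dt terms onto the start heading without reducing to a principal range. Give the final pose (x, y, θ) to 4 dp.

step 1: θ'=0.1556 (R=-0.3333) → pose (1.1597, 2.4960, 0.1556)
step 2: θ'=-0.0944 (R=4.0000) → pose (0.1627, 2.4655, -0.0944)
step 3: θ'=-0.8444 (R=0.5000) → pose (-0.1639, 2.6311, -0.8444)
step 4: θ'=-2.0944 (R=-1.5000) → pose (0.0138, 0.8849, -2.0944)

(0.0138, 0.8849, -2.0944)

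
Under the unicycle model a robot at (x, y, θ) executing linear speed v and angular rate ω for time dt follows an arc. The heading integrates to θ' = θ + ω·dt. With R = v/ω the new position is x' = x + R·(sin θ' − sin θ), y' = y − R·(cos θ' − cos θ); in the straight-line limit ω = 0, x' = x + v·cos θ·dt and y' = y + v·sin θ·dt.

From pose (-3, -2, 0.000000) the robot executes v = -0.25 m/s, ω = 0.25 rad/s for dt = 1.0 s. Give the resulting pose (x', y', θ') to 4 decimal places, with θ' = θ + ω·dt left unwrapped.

θ' = 0.0000 + 0.25·1.0 = 0.2500
R = v/ω = -0.25/0.25 = -1.0000
x' = -3 + -1.0000·(sin 0.2500 − sin 0.0000) = -3.2474
y' = -2 − -1.0000·(cos 0.2500 − cos 0.0000) = -2.0311

(-3.2474, -2.0311, 0.2500)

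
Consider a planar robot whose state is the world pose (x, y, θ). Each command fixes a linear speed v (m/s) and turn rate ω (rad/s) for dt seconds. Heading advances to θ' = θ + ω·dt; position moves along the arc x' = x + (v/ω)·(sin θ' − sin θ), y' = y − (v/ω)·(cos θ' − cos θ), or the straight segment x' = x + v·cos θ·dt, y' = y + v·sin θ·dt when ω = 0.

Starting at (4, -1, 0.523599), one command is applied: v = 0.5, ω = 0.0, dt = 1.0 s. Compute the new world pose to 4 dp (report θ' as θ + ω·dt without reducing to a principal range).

(4.4330, -0.7500, 0.5236)

θ' = 0.5236 + 0.0·1.0 = 0.5236
ω = 0 → straight: x' = 4 + 0.5·cos(0.5236)·1.0 = 4.4330
y' = -1 + 0.5·sin(0.5236)·1.0 = -0.7500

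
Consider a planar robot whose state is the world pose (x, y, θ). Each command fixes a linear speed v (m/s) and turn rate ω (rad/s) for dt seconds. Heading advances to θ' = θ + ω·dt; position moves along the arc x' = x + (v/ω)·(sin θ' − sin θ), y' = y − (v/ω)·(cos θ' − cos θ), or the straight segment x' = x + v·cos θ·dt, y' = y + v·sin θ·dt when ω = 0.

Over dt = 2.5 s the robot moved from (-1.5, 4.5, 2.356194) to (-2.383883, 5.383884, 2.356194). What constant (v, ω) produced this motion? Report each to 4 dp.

v = 0.5000, ω = 0.0000

Δθ = 2.356194 − 2.356194 = 0.000000
ω = Δθ/dt = 0.000000/2.5 = 0.0000
ω = 0 → v = (Δx·cos θ + Δy·sin θ)/dt = 0.5000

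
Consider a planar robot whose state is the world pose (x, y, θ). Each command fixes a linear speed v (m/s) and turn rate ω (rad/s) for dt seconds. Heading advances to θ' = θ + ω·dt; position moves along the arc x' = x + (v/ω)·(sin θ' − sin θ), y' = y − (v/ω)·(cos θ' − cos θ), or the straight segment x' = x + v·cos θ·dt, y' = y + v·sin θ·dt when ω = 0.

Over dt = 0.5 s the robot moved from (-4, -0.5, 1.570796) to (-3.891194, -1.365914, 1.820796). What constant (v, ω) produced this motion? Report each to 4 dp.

v = -1.7500, ω = 0.5000

Δθ = 1.820796 − 1.570796 = 0.250000
ω = Δθ/dt = 0.250000/0.5 = 0.5000
R = −Δy/(cos θ' − cos θ) = -3.5000
v = R·ω = -3.5000·0.5000 = -1.7500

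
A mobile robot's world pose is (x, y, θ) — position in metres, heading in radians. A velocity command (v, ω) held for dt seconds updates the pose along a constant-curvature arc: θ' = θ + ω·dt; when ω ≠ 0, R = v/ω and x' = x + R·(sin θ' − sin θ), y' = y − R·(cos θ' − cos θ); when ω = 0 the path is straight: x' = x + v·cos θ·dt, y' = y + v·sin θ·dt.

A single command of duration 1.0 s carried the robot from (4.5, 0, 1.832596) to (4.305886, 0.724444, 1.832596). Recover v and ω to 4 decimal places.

v = 0.7500, ω = 0.0000

Δθ = 1.832596 − 1.832596 = 0.000000
ω = Δθ/dt = 0.000000/1.0 = 0.0000
ω = 0 → v = (Δx·cos θ + Δy·sin θ)/dt = 0.7500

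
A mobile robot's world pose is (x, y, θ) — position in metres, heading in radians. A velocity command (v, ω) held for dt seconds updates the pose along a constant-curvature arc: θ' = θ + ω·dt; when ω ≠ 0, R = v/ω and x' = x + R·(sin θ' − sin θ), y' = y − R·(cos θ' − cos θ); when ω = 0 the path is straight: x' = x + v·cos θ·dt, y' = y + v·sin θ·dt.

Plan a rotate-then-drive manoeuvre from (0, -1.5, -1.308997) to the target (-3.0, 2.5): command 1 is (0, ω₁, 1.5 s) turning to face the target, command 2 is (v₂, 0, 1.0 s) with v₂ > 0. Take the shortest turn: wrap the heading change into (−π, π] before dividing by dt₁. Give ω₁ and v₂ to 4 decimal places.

heading to target = atan2(2.5−-1.5, -3−0) = 2.2143
Δθ = wrap(2.2143 − -1.3090) = -2.7599; ω₁ = Δθ/dt₁ = -1.8399
distance = √((-3−0)² + (2.5−-1.5)²) = 5.0000; v₂ = distance/dt₂ = 5.0000

ω₁ = -1.8399, v₂ = 5.0000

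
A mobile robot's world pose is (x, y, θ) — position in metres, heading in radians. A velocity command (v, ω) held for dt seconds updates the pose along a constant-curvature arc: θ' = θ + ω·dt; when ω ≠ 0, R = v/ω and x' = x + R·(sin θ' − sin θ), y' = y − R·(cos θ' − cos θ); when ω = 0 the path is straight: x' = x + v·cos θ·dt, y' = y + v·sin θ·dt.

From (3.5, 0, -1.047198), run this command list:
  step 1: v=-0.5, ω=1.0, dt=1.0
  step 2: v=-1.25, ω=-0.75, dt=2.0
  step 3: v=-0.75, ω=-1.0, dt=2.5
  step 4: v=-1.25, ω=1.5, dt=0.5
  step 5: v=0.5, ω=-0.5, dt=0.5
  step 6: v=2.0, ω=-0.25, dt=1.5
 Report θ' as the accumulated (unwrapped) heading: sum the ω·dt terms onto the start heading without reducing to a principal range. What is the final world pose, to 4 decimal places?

step 1: θ'=-0.0472 (R=-0.5000) → pose (3.0906, 0.2494, -0.0472)
step 2: θ'=-1.5472 (R=1.6667) → pose (1.5030, 1.8749, -1.5472)
step 3: θ'=-4.0472 (R=0.7500) → pose (2.8429, 2.3555, -4.0472)
step 4: θ'=-3.2972 (R=-0.8333) → pose (3.3694, 2.0466, -3.2972)
step 5: θ'=-3.5472 (R=-1.0000) → pose (3.1298, 2.1157, -3.5472)
step 6: θ'=-3.9222 (R=-8.0000) → pose (0.6567, 3.7827, -3.9222)

(0.6567, 3.7827, -3.9222)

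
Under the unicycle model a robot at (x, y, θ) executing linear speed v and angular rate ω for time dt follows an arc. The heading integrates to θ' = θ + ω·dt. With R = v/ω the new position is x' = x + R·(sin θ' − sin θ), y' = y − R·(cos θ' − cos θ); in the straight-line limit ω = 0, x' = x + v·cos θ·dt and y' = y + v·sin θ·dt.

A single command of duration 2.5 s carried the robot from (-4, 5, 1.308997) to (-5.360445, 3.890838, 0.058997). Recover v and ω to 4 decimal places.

v = -0.7500, ω = -0.5000

Δθ = 0.058997 − 1.308997 = -1.250000
ω = Δθ/dt = -1.250000/2.5 = -0.5000
R = Δx/(sin θ' − sin θ) = 1.5000
v = R·ω = 1.5000·-0.5000 = -0.7500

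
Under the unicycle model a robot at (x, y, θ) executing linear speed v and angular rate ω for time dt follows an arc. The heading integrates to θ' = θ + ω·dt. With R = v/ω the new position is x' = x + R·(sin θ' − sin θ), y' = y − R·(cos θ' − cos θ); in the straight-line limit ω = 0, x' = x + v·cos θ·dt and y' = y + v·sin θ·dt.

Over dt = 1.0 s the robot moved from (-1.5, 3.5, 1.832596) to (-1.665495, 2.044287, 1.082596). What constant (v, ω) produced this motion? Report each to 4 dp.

v = -1.5000, ω = -0.7500

Δθ = 1.082596 − 1.832596 = -0.750000
ω = Δθ/dt = -0.750000/1.0 = -0.7500
R = −Δy/(cos θ' − cos θ) = 2.0000
v = R·ω = 2.0000·-0.7500 = -1.5000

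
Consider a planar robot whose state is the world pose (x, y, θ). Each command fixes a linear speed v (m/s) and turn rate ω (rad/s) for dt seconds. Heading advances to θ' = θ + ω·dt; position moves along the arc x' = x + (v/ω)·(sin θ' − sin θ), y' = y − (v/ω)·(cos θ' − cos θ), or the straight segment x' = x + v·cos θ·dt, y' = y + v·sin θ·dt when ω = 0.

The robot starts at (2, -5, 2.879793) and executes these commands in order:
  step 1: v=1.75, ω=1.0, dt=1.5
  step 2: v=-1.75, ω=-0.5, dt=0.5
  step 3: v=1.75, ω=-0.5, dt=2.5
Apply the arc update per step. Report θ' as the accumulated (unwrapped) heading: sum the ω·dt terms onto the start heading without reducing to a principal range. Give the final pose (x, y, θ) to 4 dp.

step 1: θ'=4.3798 (R=1.7500) → pose (-0.1070, -6.1190, 4.3798)
step 2: θ'=4.1298 (R=3.5000) → pose (0.2785, -5.3361, 4.1298)
step 3: θ'=2.8798 (R=-3.5000) → pose (-3.5500, -6.7911, 2.8798)

(-3.5500, -6.7911, 2.8798)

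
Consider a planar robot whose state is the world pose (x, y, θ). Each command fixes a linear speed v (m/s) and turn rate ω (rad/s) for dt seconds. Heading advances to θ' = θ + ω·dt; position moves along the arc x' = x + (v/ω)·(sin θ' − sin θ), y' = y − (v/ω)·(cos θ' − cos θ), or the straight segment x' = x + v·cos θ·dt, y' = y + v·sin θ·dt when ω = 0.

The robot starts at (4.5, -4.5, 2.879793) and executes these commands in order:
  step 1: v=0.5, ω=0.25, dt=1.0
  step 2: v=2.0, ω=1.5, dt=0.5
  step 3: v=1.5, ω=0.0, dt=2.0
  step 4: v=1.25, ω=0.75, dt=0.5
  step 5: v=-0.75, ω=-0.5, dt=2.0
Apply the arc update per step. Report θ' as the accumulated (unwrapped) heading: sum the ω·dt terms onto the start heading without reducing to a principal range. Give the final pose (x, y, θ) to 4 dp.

(1.6765, -6.4666, 3.2548)

step 1: θ'=3.1298 (R=2.0000) → pose (4.0060, -4.4320, 3.1298)
step 2: θ'=3.8798 (R=1.3333) → pose (3.0930, -4.7790, 3.8798)
step 3: θ'=3.8798 (straight) → pose (0.8739, -6.7979, 3.8798)
step 4: θ'=4.2548 (R=1.6667) → pose (0.5003, -7.2943, 4.2548)
step 5: θ'=3.2548 (R=1.5000) → pose (1.6765, -6.4666, 3.2548)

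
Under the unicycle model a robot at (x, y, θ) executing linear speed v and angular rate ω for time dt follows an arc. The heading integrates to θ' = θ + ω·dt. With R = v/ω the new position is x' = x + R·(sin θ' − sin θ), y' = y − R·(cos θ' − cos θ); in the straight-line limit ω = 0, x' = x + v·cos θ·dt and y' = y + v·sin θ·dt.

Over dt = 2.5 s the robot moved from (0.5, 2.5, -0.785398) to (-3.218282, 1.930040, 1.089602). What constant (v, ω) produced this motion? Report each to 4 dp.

Δθ = 1.089602 − -0.785398 = 1.875000
ω = Δθ/dt = 1.875000/2.5 = 0.7500
R = Δx/(sin θ' − sin θ) = -2.3333
v = R·ω = -2.3333·0.7500 = -1.7500

v = -1.7500, ω = 0.7500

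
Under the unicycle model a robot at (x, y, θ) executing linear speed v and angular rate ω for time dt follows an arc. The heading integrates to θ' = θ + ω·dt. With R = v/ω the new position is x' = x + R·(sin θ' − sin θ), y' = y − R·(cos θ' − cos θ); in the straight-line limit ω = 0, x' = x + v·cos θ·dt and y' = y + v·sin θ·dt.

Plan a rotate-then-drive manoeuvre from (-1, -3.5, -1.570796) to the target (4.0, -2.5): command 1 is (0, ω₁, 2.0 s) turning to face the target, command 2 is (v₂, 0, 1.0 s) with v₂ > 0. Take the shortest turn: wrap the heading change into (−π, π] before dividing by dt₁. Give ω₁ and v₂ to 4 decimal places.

ω₁ = 0.8841, v₂ = 5.0990

heading to target = atan2(-2.5−-3.5, 4−-1) = 0.1974
Δθ = wrap(0.1974 − -1.5708) = 1.7682; ω₁ = Δθ/dt₁ = 0.8841
distance = √((4−-1)² + (-2.5−-3.5)²) = 5.0990; v₂ = distance/dt₂ = 5.0990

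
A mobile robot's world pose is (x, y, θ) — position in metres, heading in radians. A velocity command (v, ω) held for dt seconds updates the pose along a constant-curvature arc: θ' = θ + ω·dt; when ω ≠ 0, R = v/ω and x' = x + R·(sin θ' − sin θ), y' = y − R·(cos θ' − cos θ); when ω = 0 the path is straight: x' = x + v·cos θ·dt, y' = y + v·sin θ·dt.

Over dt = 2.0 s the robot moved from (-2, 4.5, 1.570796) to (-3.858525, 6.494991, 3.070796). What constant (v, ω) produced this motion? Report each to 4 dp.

v = 1.5000, ω = 0.7500

Δθ = 3.070796 − 1.570796 = 1.500000
ω = Δθ/dt = 1.500000/2.0 = 0.7500
R = −Δy/(cos θ' − cos θ) = 2.0000
v = R·ω = 2.0000·0.7500 = 1.5000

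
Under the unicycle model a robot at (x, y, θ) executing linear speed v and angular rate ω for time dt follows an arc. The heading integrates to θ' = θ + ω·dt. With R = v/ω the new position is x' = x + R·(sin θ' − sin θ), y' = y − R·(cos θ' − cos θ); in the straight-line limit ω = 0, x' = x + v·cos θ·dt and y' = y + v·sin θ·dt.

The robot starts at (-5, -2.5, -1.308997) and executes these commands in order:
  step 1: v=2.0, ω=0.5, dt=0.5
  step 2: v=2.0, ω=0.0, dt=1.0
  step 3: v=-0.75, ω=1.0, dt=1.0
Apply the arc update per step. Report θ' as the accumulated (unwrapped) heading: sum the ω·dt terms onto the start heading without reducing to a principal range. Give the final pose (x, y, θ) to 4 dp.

step 1: θ'=-1.0590 (R=4.0000) → pose (-4.6238, -3.4237, -1.0590)
step 2: θ'=-1.0590 (straight) → pose (-3.6443, -5.1674, -1.0590)
step 3: θ'=-0.0590 (R=-0.7500) → pose (-4.2539, -4.7861, -0.0590)

(-4.2539, -4.7861, -0.0590)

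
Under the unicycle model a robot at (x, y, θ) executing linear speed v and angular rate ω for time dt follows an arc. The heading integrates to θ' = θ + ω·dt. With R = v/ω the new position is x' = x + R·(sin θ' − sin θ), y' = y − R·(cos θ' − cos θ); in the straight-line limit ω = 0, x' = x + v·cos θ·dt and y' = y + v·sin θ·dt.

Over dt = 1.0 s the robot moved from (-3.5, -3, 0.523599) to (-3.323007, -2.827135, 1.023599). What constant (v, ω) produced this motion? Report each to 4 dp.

v = 0.2500, ω = 0.5000

Δθ = 1.023599 − 0.523599 = 0.500000
ω = Δθ/dt = 0.500000/1.0 = 0.5000
R = Δx/(sin θ' − sin θ) = 0.5000
v = R·ω = 0.5000·0.5000 = 0.2500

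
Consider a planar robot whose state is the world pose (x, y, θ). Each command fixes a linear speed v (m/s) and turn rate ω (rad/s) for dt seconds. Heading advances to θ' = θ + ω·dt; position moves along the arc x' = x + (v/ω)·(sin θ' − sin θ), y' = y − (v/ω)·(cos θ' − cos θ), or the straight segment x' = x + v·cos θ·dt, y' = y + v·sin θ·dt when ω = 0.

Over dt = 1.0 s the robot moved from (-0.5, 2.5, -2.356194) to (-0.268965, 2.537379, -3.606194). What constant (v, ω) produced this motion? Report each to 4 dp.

Δθ = -3.606194 − -2.356194 = -1.250000
ω = Δθ/dt = -1.250000/1.0 = -1.2500
R = Δx/(sin θ' − sin θ) = 0.2000
v = R·ω = 0.2000·-1.2500 = -0.2500

v = -0.2500, ω = -1.2500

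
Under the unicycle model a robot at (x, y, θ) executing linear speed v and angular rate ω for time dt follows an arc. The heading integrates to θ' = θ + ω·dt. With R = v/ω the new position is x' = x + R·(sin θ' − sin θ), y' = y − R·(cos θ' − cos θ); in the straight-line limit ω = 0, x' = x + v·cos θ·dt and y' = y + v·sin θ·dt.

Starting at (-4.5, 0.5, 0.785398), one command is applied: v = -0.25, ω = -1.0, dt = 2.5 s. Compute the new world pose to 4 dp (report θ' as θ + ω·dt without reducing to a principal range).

θ' = 0.7854 + -1.0·2.5 = -1.7146
R = v/ω = -0.25/-1.0 = 0.2500
x' = -4.5 + 0.2500·(sin -1.7146 − sin 0.7854) = -4.9242
y' = 0.5 − 0.2500·(cos -1.7146 − cos 0.7854) = 0.7126

(-4.9242, 0.7126, -1.7146)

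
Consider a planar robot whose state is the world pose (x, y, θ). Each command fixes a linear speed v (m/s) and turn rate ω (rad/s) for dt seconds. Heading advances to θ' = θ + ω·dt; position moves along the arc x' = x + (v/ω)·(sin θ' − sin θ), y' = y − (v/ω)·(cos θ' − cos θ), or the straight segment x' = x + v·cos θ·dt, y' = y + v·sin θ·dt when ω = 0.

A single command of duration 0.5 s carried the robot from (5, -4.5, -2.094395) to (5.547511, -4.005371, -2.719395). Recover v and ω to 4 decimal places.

Δθ = -2.719395 − -2.094395 = -0.625000
ω = Δθ/dt = -0.625000/0.5 = -1.2500
R = Δx/(sin θ' − sin θ) = 1.2000
v = R·ω = 1.2000·-1.2500 = -1.5000

v = -1.5000, ω = -1.2500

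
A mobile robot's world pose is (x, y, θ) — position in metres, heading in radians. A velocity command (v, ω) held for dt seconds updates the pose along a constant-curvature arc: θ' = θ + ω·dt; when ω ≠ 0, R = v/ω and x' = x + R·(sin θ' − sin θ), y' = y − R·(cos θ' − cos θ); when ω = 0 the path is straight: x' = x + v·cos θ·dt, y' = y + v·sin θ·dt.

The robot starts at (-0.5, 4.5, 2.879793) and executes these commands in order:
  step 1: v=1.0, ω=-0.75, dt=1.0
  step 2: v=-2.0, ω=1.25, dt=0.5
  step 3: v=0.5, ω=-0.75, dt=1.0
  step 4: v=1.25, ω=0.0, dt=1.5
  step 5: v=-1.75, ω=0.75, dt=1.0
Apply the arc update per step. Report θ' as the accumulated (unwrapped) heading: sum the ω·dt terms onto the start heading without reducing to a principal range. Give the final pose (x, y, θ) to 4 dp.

step 1: θ'=2.1298 (R=-1.3333) → pose (-1.2853, 5.0808, 2.1298)
step 2: θ'=2.7548 (R=-1.6000) → pose (-0.5324, 4.4475, 2.7548)
step 3: θ'=2.0048 (R=-0.6667) → pose (-0.8858, 4.7846, 2.0048)
step 4: θ'=2.0048 (straight) → pose (-1.6742, 6.4858, 2.0048)
step 5: θ'=2.7548 (R=-2.3333) → pose (-0.4374, 5.3060, 2.7548)

(-0.4374, 5.3060, 2.7548)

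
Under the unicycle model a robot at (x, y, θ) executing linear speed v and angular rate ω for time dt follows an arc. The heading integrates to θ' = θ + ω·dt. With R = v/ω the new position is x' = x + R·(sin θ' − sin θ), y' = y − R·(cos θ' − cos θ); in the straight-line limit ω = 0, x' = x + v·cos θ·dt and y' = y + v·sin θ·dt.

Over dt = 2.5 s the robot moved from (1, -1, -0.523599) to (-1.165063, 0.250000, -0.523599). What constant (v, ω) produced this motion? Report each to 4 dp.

v = -1.0000, ω = 0.0000

Δθ = -0.523599 − -0.523599 = 0.000000
ω = Δθ/dt = 0.000000/2.5 = 0.0000
ω = 0 → v = (Δx·cos θ + Δy·sin θ)/dt = -1.0000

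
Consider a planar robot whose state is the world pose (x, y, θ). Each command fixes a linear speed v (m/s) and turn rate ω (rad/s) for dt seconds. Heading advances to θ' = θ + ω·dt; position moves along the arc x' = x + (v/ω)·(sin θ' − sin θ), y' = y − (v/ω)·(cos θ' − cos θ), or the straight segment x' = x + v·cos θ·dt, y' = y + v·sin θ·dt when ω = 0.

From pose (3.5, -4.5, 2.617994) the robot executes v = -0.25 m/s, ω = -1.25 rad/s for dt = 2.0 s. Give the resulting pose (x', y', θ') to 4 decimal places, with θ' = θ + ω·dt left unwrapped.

θ' = 2.6180 + -1.25·2.0 = 0.1180
R = v/ω = -0.25/-1.25 = 0.2000
x' = 3.5 + 0.2000·(sin 0.1180 − sin 2.6180) = 3.4235
y' = -4.5 − 0.2000·(cos 0.1180 − cos 2.6180) = -4.8718

(3.4235, -4.8718, 0.1180)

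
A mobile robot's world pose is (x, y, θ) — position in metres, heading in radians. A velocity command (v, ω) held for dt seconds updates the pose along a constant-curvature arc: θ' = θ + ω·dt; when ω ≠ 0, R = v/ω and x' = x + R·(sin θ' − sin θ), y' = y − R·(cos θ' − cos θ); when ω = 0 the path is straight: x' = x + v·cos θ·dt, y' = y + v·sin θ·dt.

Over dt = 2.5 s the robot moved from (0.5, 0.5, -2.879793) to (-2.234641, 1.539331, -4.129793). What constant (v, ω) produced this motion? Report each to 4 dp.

v = 1.2500, ω = -0.5000

Δθ = -4.129793 − -2.879793 = -1.250000
ω = Δθ/dt = -1.250000/2.5 = -0.5000
R = Δx/(sin θ' − sin θ) = -2.5000
v = R·ω = -2.5000·-0.5000 = 1.2500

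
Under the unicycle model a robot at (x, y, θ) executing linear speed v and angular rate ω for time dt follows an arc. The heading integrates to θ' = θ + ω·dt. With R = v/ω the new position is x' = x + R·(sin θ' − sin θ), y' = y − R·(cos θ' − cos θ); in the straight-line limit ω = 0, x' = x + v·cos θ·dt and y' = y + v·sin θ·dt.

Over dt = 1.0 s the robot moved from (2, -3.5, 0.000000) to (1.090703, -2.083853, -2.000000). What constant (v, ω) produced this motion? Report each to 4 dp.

Δθ = -2.000000 − 0.000000 = -2.000000
ω = Δθ/dt = -2.000000/1.0 = -2.0000
R = −Δy/(cos θ' − cos θ) = 1.0000
v = R·ω = 1.0000·-2.0000 = -2.0000

v = -2.0000, ω = -2.0000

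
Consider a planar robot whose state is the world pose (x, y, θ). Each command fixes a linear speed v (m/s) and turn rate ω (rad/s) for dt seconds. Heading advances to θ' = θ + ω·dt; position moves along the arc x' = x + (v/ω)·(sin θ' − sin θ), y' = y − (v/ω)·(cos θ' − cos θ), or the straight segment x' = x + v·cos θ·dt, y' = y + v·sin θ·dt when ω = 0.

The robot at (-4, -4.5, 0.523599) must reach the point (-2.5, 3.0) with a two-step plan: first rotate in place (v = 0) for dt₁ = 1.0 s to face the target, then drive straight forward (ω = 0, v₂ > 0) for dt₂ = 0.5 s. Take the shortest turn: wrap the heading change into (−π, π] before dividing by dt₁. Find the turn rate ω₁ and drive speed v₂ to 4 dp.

heading to target = atan2(3−-4.5, -2.5−-4) = 1.3734
Δθ = wrap(1.3734 − 0.5236) = 0.8498; ω₁ = Δθ/dt₁ = 0.8498
distance = √((-2.5−-4)² + (3−-4.5)²) = 7.6485; v₂ = distance/dt₂ = 15.2971

ω₁ = 0.8498, v₂ = 15.2971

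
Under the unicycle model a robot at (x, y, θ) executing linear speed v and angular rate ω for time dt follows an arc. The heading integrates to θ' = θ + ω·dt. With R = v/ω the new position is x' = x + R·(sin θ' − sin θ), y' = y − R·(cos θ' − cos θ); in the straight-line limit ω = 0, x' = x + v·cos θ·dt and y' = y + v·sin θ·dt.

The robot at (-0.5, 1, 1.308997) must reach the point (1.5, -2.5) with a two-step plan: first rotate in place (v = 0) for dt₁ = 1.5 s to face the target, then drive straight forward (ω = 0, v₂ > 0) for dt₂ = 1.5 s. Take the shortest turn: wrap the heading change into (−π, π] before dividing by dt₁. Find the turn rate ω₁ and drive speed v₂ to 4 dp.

heading to target = atan2(-2.5−1, 1.5−-0.5) = -1.0517
Δθ = wrap(-1.0517 − 1.3090) = -2.3606; ω₁ = Δθ/dt₁ = -1.5738
distance = √((1.5−-0.5)² + (-2.5−1)²) = 4.0311; v₂ = distance/dt₂ = 2.6874

ω₁ = -1.5738, v₂ = 2.6874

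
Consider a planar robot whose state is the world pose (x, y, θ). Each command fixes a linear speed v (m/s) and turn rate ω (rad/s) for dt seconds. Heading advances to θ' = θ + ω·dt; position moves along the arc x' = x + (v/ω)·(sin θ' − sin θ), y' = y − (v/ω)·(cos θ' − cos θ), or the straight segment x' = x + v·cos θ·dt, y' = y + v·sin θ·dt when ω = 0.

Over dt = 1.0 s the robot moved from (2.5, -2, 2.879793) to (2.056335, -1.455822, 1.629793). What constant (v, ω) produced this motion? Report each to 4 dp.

v = 0.7500, ω = -1.2500

Δθ = 1.629793 − 2.879793 = -1.250000
ω = Δθ/dt = -1.250000/1.0 = -1.2500
R = −Δy/(cos θ' − cos θ) = -0.6000
v = R·ω = -0.6000·-1.2500 = 0.7500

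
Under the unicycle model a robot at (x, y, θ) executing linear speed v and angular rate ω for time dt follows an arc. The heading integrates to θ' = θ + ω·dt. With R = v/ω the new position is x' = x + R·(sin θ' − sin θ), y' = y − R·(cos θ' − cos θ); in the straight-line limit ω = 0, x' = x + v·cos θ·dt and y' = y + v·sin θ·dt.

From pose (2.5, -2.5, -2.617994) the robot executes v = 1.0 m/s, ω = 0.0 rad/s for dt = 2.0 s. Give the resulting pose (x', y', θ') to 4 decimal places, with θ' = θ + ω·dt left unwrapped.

(0.7679, -3.5000, -2.6180)

θ' = -2.6180 + 0.0·2.0 = -2.6180
ω = 0 → straight: x' = 2.5 + 1.0·cos(-2.6180)·2.0 = 0.7679
y' = -2.5 + 1.0·sin(-2.6180)·2.0 = -3.5000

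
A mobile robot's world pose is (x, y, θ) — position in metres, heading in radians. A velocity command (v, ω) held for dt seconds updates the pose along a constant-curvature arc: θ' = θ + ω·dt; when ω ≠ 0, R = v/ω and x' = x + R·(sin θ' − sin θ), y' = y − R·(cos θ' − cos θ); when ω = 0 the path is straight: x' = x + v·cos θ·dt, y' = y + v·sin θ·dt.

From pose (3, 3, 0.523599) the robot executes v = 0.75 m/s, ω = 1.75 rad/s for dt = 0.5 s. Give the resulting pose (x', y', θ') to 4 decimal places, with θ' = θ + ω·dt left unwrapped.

(3.2079, 3.2977, 1.3986)

θ' = 0.5236 + 1.75·0.5 = 1.3986
R = v/ω = 0.75/1.75 = 0.4286
x' = 3 + 0.4286·(sin 1.3986 − sin 0.5236) = 3.2079
y' = 3 − 0.4286·(cos 1.3986 − cos 0.5236) = 3.2977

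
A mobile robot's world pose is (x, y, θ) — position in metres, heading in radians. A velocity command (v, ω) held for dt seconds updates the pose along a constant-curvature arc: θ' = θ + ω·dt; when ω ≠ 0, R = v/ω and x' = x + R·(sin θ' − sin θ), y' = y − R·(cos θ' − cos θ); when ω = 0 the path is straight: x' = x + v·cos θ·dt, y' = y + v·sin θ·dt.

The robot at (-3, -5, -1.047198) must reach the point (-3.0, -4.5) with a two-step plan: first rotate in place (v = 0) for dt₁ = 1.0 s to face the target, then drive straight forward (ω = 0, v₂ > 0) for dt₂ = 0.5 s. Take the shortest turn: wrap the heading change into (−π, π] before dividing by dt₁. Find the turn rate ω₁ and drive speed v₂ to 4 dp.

ω₁ = 2.6180, v₂ = 1.0000

heading to target = atan2(-4.5−-5, -3−-3) = 1.5708
Δθ = wrap(1.5708 − -1.0472) = 2.6180; ω₁ = Δθ/dt₁ = 2.6180
distance = √((-3−-3)² + (-4.5−-5)²) = 0.5000; v₂ = distance/dt₂ = 1.0000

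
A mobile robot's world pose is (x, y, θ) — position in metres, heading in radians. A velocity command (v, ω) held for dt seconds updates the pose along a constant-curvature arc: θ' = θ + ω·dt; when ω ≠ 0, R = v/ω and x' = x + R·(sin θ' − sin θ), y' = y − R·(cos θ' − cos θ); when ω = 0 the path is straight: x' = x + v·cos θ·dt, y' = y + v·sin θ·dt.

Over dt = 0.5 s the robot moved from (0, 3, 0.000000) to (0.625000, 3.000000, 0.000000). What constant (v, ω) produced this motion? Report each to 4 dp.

Δθ = 0.000000 − 0.000000 = 0.000000
ω = Δθ/dt = 0.000000/0.5 = 0.0000
ω = 0 → v = (Δx·cos θ + Δy·sin θ)/dt = 1.2500

v = 1.2500, ω = 0.0000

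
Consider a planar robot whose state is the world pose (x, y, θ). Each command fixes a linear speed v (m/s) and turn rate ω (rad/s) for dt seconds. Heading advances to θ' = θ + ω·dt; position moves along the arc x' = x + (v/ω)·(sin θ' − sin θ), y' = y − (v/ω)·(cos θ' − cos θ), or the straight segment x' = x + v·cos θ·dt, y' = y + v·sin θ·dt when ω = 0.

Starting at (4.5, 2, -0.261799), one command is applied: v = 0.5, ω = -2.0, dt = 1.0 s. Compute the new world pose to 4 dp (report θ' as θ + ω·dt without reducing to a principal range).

(4.6279, 1.5992, -2.2618)

θ' = -0.2618 + -2.0·1.0 = -2.2618
R = v/ω = 0.5/-2.0 = -0.2500
x' = 4.5 + -0.2500·(sin -2.2618 − sin -0.2618) = 4.6279
y' = 2 − -0.2500·(cos -2.2618 − cos -0.2618) = 1.5992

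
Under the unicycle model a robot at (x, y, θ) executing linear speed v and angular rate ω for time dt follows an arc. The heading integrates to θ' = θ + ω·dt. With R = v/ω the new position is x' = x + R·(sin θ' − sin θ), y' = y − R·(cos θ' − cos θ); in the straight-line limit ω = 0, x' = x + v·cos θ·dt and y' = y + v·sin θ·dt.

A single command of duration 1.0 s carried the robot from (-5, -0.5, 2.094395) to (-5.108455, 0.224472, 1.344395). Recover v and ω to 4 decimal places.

v = 0.7500, ω = -0.7500

Δθ = 1.344395 − 2.094395 = -0.750000
ω = Δθ/dt = -0.750000/1.0 = -0.7500
R = −Δy/(cos θ' − cos θ) = -1.0000
v = R·ω = -1.0000·-0.7500 = 0.7500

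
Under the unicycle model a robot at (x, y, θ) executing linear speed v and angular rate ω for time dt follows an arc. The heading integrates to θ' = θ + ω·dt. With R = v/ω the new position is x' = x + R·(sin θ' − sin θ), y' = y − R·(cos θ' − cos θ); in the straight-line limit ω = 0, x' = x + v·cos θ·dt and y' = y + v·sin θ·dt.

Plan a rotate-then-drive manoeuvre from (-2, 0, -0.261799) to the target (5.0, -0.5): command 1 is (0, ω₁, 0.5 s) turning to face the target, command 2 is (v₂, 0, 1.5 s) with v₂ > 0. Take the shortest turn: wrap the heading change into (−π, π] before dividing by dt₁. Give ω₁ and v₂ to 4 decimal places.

ω₁ = 0.3810, v₂ = 4.6786

heading to target = atan2(-0.5−0, 5−-2) = -0.0713
Δθ = wrap(-0.0713 − -0.2618) = 0.1905; ω₁ = Δθ/dt₁ = 0.3810
distance = √((5−-2)² + (-0.5−0)²) = 7.0178; v₂ = distance/dt₂ = 4.6786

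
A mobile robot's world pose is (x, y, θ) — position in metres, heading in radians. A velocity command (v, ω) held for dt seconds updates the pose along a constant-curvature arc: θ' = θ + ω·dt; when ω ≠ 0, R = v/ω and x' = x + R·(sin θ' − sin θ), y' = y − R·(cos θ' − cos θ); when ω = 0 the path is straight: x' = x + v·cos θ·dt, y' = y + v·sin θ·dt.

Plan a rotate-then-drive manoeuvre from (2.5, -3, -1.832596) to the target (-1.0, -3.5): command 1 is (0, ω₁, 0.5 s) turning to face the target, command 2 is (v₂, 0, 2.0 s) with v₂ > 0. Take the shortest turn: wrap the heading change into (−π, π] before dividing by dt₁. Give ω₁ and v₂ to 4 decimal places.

ω₁ = -2.3342, v₂ = 1.7678

heading to target = atan2(-3.5−-3, -1−2.5) = -2.9997
Δθ = wrap(-2.9997 − -1.8326) = -1.1671; ω₁ = Δθ/dt₁ = -2.3342
distance = √((-1−2.5)² + (-3.5−-3)²) = 3.5355; v₂ = distance/dt₂ = 1.7678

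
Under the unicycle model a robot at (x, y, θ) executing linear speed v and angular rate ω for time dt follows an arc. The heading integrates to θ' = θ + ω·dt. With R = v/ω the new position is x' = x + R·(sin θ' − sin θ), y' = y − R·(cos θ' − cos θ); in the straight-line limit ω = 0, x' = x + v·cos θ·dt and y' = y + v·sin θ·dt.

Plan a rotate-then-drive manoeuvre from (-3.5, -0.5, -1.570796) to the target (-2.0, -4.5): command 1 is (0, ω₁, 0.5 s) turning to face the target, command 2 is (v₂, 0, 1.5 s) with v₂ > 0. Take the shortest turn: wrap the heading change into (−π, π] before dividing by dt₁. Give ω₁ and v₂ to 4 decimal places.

ω₁ = 0.7175, v₂ = 2.8480

heading to target = atan2(-4.5−-0.5, -2−-3.5) = -1.2120
Δθ = wrap(-1.2120 − -1.5708) = 0.3588; ω₁ = Δθ/dt₁ = 0.7175
distance = √((-2−-3.5)² + (-4.5−-0.5)²) = 4.2720; v₂ = distance/dt₂ = 2.8480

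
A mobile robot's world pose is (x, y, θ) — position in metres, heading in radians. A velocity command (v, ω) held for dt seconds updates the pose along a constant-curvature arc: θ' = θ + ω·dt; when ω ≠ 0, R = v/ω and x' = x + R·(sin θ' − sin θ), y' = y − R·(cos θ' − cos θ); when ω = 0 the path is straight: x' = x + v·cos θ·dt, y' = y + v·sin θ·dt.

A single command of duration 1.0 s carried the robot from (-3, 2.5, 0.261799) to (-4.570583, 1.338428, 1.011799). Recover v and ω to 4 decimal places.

v = -2.0000, ω = 0.7500

Δθ = 1.011799 − 0.261799 = 0.750000
ω = Δθ/dt = 0.750000/1.0 = 0.7500
R = Δx/(sin θ' − sin θ) = -2.6667
v = R·ω = -2.6667·0.7500 = -2.0000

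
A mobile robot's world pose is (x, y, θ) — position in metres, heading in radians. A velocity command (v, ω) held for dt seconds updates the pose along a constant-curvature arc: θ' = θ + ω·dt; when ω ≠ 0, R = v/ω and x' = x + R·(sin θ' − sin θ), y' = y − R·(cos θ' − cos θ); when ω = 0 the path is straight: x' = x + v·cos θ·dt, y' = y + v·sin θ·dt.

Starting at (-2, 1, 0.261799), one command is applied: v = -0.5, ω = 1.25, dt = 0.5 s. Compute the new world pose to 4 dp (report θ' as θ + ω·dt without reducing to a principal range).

(-2.2065, 0.8664, 0.8868)

θ' = 0.2618 + 1.25·0.5 = 0.8868
R = v/ω = -0.5/1.25 = -0.4000
x' = -2 + -0.4000·(sin 0.8868 − sin 0.2618) = -2.2065
y' = 1 − -0.4000·(cos 0.8868 − cos 0.2618) = 0.8664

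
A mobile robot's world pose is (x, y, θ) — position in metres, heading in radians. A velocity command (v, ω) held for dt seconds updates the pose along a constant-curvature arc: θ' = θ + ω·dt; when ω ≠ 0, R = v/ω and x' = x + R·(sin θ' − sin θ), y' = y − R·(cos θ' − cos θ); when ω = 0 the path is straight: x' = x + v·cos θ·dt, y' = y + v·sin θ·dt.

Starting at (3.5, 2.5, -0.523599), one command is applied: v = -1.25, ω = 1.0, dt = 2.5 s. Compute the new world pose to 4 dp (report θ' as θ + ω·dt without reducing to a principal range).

θ' = -0.5236 + 1.0·2.5 = 1.9764
R = v/ω = -1.25/1.0 = -1.2500
x' = 3.5 + -1.2500·(sin 1.9764 − sin -0.5236) = 1.7264
y' = 2.5 − -1.2500·(cos 1.9764 − cos -0.5236) = 0.9243

(1.7264, 0.9243, 1.9764)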